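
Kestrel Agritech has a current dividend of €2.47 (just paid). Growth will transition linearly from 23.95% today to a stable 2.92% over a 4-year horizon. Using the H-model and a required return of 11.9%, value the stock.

€39.88

H-model: P₀ = D₀[(1+g_L) + H(g_S−g_L)]/(r−g_L), with H = 4/2 = 2.
P₀ = 2.47 × [(1+0.0292) + 2×(0.2395−0.0292)] / (0.119−0.0292)
   = 2.47 × 1.4498 / 0.0898 = 39.8776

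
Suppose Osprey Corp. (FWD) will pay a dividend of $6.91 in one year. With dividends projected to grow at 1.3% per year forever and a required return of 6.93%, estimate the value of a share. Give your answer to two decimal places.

$122.74

Gordon growth model: P₀ = D₁/(r − g), with D₁ = 6.91 given directly.
P₀ = 6.9100 / (0.0693 − 0.013) = 6.9100 / 0.0563 = 122.7353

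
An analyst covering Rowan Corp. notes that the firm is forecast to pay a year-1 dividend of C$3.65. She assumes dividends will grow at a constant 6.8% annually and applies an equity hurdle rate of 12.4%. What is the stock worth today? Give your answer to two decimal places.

Gordon growth model: P₀ = D₁/(r − g), with D₁ = 3.65 given directly.
P₀ = 3.6500 / (0.124 − 0.068) = 3.6500 / 0.056 = 65.1786

C$65.18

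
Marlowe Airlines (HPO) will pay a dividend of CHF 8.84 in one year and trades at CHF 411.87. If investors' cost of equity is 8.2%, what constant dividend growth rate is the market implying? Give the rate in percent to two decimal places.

From P₀ = D₁/(r − g), the implied growth is g = r − D₁/P₀.
g = 0.082 − 8.84/411.87 = 0.082 − 0.02146 = 0.06054

6.05%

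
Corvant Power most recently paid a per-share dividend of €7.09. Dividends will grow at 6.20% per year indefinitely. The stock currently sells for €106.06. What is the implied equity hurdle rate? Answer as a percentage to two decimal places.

Rearranging the constant-growth DDM: r = D₁/P₀ + g.
D₁ = 7.09 × (1 + 0.062) = 7.5296.
r = 7.5296 / 106.06 + 0.062 = 0.07099 + 0.062 = 0.13299

13.30%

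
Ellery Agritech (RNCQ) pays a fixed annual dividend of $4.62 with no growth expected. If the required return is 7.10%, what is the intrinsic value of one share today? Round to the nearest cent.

$65.07

Zero-growth DDM (perpetuity): P₀ = D/r = 4.62 / 0.071 = 65.0704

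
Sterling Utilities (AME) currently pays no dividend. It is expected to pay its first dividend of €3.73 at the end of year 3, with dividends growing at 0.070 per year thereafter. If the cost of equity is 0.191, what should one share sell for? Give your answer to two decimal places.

€21.73

Deferred-dividend DDM. At t=2 the remaining stream is a growing perpetuity with first payment D_3 = 3.73.
V_2 = D_3/(r−g) = 3.73/(0.191−0.07) = 30.8264
P₀ = V_2/(1+r)^2 = 30.8264/(1+0.191)^2 = 21.7320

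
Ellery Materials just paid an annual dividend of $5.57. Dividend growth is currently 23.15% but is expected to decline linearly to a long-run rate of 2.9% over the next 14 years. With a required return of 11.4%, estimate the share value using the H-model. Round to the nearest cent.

H-model: P₀ = D₀[(1+g_L) + H(g_S−g_L)]/(r−g_L), with H = 14/2 = 7.
P₀ = 5.57 × [(1+0.029) + 7×(0.2315−0.029)] / (0.114−0.029)
   = 5.57 × 2.4465 / 0.085 = 160.3177

$160.32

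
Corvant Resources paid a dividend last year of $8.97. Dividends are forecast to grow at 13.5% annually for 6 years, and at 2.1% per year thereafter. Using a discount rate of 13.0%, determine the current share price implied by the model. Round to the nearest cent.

Two-stage DDM. Project D₁…D_6 at 0.135, terminal growth 0.021, discount at r = 0.13.
D_1 = 10.1810
D_2 = 11.5554
D_3 = 13.1154
D_4 = 14.8859
D_5 = 16.8955
D_6 = 19.1764
Terminal value at t=6: TV = D_7/(r−g) = 19.5791/(0.13−0.021) = 179.6250
P₀ = 10.1810/(1+0.13)^1 + 11.5554/(1+0.13)^2 + 13.1154/(1+0.13)^3 + 14.8859/(1+0.13)^4 + 16.8955/(1+0.13)^5 + 19.1764/(1+0.13)^6 + 179.6250/(1+0.13)^6 = 140.9369

$140.94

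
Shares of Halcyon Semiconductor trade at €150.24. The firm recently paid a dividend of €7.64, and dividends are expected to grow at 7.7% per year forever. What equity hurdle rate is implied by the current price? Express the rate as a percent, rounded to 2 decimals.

Rearranging the constant-growth DDM: r = D₁/P₀ + g.
D₁ = 7.64 × (1 + 0.077) = 8.2283.
r = 8.2283 / 150.24 + 0.077 = 0.05477 + 0.077 = 0.13177

13.18%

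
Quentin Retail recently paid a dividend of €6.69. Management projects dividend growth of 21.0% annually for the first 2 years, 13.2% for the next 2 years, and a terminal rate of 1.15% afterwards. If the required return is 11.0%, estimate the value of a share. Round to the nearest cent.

Three-stage DDM. Project D₁…D_4; terminal Gordon value at t=4 with g = 0.0115; discount at r = 0.11.
D_1 = 8.0949
D_2 = 9.7948
D_3 = 11.0877
D_4 = 12.5513
TV_4 = 12.6957/(0.11−0.0115) = 128.8900
P₀ = Σ Dₜ/(1+r)ᵗ + TV_4/(1+r)^4 = 116.5215

€116.52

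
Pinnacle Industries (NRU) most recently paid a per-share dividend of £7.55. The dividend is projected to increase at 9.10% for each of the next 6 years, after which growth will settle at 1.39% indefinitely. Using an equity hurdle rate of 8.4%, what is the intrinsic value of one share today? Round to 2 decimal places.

£159.84

Two-stage DDM. Project D₁…D_6 at 0.091, terminal growth 0.0139, discount at r = 0.084.
D_1 = 8.2370
D_2 = 8.9866
D_3 = 9.8044
D_4 = 10.6966
D_5 = 11.6700
D_6 = 12.7320
Terminal value at t=6: TV = D_7/(r−g) = 12.9089/(0.084−0.0139) = 184.1504
P₀ = 8.2370/(1+0.084)^1 + 8.9866/(1+0.084)^2 + 9.8044/(1+0.084)^3 + 10.6966/(1+0.084)^4 + 11.6700/(1+0.084)^5 + 12.7320/(1+0.084)^6 + 184.1504/(1+0.084)^6 = 159.8352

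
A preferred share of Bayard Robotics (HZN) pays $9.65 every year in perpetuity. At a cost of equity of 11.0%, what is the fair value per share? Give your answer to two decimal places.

$87.73

Zero-growth DDM (perpetuity): P₀ = D/r = 9.65 / 0.11 = 87.7273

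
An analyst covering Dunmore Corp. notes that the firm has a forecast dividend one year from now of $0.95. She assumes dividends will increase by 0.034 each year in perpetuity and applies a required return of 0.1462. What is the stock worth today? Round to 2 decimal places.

$8.47

Gordon growth model: P₀ = D₁/(r − g), with D₁ = 0.95 given directly.
P₀ = 0.9500 / (0.1462 − 0.034) = 0.9500 / 0.1122 = 8.4670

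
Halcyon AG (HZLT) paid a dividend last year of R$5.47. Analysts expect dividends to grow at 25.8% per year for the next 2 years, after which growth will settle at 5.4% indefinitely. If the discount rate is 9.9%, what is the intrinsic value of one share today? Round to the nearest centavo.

Two-stage DDM. Project D₁…D_2 at 0.258, terminal growth 0.054, discount at r = 0.099.
D_1 = 6.8813
D_2 = 8.6566
Terminal value at t=2: TV = D_3/(r−g) = 9.1241/(0.099−0.054) = 202.7574
P₀ = 6.8813/(1+0.099)^1 + 8.6566/(1+0.099)^2 + 202.7574/(1+0.099)^2 = 181.3018

R$181.30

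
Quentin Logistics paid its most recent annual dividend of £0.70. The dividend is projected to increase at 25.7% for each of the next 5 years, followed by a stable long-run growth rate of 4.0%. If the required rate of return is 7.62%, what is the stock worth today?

Two-stage DDM. Project D₁…D_5 at 0.257, terminal growth 0.04, discount at r = 0.0762.
D_1 = 0.8799
D_2 = 1.1060
D_3 = 1.3903
D_4 = 1.7476
D_5 = 2.1967
Terminal value at t=5: TV = D_6/(r−g) = 2.2846/(0.0762−0.04) = 63.1101
P₀ = 0.8799/(1+0.0762)^1 + 1.1060/(1+0.0762)^2 + 1.3903/(1+0.0762)^3 + 1.7476/(1+0.0762)^4 + 2.1967/(1+0.0762)^5 + 63.1101/(1+0.0762)^5 = 49.4277

£49.43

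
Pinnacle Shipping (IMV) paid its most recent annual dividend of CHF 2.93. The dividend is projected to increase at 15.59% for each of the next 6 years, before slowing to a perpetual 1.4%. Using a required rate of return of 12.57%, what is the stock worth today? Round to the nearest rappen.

CHF 50.48

Two-stage DDM. Project D₁…D_6 at 0.1559, terminal growth 0.014, discount at r = 0.1257.
D_1 = 3.3868
D_2 = 3.9148
D_3 = 4.5251
D_4 = 5.2306
D_5 = 6.0460
D_6 = 6.9886
Terminal value at t=6: TV = D_7/(r−g) = 7.0864/(0.1257−0.014) = 63.4416
P₀ = 3.3868/(1+0.1257)^1 + 3.9148/(1+0.1257)^2 + 4.5251/(1+0.1257)^3 + 5.2306/(1+0.1257)^4 + 6.0460/(1+0.1257)^5 + 6.9886/(1+0.1257)^6 + 63.4416/(1+0.1257)^6 = 50.4838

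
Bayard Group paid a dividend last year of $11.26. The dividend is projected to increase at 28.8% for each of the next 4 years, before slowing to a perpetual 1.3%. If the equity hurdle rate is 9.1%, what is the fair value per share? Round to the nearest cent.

Two-stage DDM. Project D₁…D_4 at 0.288, terminal growth 0.013, discount at r = 0.091.
D_1 = 14.5029
D_2 = 18.6797
D_3 = 24.0595
D_4 = 30.9886
Terminal value at t=4: TV = D_5/(r−g) = 31.3914/(0.091−0.013) = 402.4544
P₀ = 14.5029/(1+0.091)^1 + 18.6797/(1+0.091)^2 + 24.0595/(1+0.091)^3 + 30.9886/(1+0.091)^4 + 402.4544/(1+0.091)^4 = 353.4517

$353.45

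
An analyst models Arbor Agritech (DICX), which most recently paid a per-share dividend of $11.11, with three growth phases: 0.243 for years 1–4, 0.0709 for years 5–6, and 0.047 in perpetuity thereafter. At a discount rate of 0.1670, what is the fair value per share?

Three-stage DDM. Project D₁…D_6; terminal Gordon value at t=6 with g = 0.047; discount at r = 0.167.
D_1 = 13.8097
D_2 = 17.1655
D_3 = 21.3367
D_4 = 26.5215
D_5 = 28.4019
D_6 = 30.4156
TV_6 = 31.8451/(0.167−0.047) = 265.3761
P₀ = Σ Dₜ/(1+r)ᵗ + TV_6/(1+r)^6 = 182.3849

$182.38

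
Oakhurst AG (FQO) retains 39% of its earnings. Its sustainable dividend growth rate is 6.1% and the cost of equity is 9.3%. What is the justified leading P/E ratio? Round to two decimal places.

19.06

Payout ratio b = 1 − 0.39 = 0.61.
Justified leading P/E = b/(r−g) = 0.61/(0.093−0.061) = 19.0625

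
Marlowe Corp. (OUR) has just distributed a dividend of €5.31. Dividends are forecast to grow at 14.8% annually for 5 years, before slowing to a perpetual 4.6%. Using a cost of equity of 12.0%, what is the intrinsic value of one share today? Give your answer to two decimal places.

€113.53

Two-stage DDM. Project D₁…D_5 at 0.148, terminal growth 0.046, discount at r = 0.12.
D_1 = 6.0959
D_2 = 6.9981
D_3 = 8.0338
D_4 = 9.2228
D_5 = 10.5878
Terminal value at t=5: TV = D_6/(r−g) = 11.0748/(0.12−0.046) = 149.6594
P₀ = 6.0959/(1+0.12)^1 + 6.9981/(1+0.12)^2 + 8.0338/(1+0.12)^3 + 9.2228/(1+0.12)^4 + 10.5878/(1+0.12)^5 + 149.6594/(1+0.12)^5 = 113.5296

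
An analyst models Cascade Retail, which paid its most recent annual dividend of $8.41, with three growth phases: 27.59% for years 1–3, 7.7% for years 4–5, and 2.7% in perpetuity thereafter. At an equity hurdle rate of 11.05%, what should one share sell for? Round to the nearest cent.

$205.45

Three-stage DDM. Project D₁…D_5; terminal Gordon value at t=5 with g = 0.027; discount at r = 0.1105.
D_1 = 10.7303
D_2 = 13.6908
D_3 = 17.4681
D_4 = 18.8132
D_5 = 20.2618
TV_5 = 20.8088/(0.1105−0.027) = 249.2076
P₀ = Σ Dₜ/(1+r)ᵗ + TV_5/(1+r)^5 = 205.4474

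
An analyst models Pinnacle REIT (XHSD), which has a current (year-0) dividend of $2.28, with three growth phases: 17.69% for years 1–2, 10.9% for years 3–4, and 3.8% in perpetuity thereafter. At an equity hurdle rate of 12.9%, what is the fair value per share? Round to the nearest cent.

Three-stage DDM. Project D₁…D_4; terminal Gordon value at t=4 with g = 0.038; discount at r = 0.129.
D_1 = 2.6833
D_2 = 3.1580
D_3 = 3.5022
D_4 = 3.8840
TV_4 = 4.0316/(0.129−0.038) = 44.3030
P₀ = Σ Dₜ/(1+r)ᵗ + TV_4/(1+r)^4 = 36.9468

$36.95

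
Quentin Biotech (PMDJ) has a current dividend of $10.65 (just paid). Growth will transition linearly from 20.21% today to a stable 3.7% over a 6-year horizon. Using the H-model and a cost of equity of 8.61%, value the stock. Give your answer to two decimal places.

H-model: P₀ = D₀[(1+g_L) + H(g_S−g_L)]/(r−g_L), with H = 6/2 = 3.
P₀ = 10.65 × [(1+0.037) + 3×(0.2021−0.037)] / (0.0861−0.037)
   = 10.65 × 1.5323 / 0.0491 = 332.3624

$332.36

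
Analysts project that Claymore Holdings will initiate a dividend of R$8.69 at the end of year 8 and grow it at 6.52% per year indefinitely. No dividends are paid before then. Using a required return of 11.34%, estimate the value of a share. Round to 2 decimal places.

R$85.00

Deferred-dividend DDM. At t=7 the remaining stream is a growing perpetuity with first payment D_8 = 8.69.
V_7 = D_8/(r−g) = 8.69/(0.1134−0.0652) = 180.2905
P₀ = V_7/(1+r)^7 = 180.2905/(1+0.1134)^7 = 84.9991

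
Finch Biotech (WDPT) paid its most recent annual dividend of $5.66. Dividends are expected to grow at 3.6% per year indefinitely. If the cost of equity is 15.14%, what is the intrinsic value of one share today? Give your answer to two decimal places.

$50.81

Gordon growth model: P₀ = D₁/(r − g). D₁ = 5.66 × (1 + 0.036) = 5.8638.
P₀ = 5.8638 / (0.1514 − 0.036) = 5.8638 / 0.1154 = 50.8125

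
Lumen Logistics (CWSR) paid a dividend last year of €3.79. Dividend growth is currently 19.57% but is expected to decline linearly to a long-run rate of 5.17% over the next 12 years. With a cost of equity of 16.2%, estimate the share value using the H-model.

H-model: P₀ = D₀[(1+g_L) + H(g_S−g_L)]/(r−g_L), with H = 12/2 = 6.
P₀ = 3.79 × [(1+0.0517) + 6×(0.1957−0.0517)] / (0.162−0.0517)
   = 3.79 × 1.9157 / 0.1103 = 65.8250

€65.83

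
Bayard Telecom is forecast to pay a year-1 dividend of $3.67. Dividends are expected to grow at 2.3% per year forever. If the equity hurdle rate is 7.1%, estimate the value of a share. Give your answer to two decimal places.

$76.46

Gordon growth model: P₀ = D₁/(r − g), with D₁ = 3.67 given directly.
P₀ = 3.6700 / (0.071 − 0.023) = 3.6700 / 0.048 = 76.4583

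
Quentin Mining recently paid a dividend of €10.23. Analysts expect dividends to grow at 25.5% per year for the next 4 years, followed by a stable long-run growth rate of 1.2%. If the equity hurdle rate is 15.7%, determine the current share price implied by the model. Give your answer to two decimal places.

€149.19

Two-stage DDM. Project D₁…D_4 at 0.255, terminal growth 0.012, discount at r = 0.157.
D_1 = 12.8386
D_2 = 16.1125
D_3 = 20.2212
D_4 = 25.3776
Terminal value at t=4: TV = D_5/(r−g) = 25.6821/(0.157−0.012) = 177.1181
P₀ = 12.8386/(1+0.157)^1 + 16.1125/(1+0.157)^2 + 20.2212/(1+0.157)^3 + 25.3776/(1+0.157)^4 + 177.1181/(1+0.157)^4 = 149.1898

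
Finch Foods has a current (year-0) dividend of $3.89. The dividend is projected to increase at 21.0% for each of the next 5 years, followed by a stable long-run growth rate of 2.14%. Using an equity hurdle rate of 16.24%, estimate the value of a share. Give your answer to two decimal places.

Two-stage DDM. Project D₁…D_5 at 0.21, terminal growth 0.0214, discount at r = 0.1624.
D_1 = 4.7069
D_2 = 5.6953
D_3 = 6.8914
D_4 = 8.3386
D_5 = 10.0897
Terminal value at t=5: TV = D_6/(r−g) = 10.3056/(0.1624−0.0214) = 73.0892
P₀ = 4.7069/(1+0.1624)^1 + 5.6953/(1+0.1624)^2 + 6.8914/(1+0.1624)^3 + 8.3386/(1+0.1624)^4 + 10.0897/(1+0.1624)^5 + 73.0892/(1+0.1624)^5 = 56.4149

$56.41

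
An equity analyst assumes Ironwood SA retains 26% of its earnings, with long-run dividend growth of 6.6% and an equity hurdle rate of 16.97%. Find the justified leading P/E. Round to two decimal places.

Payout ratio b = 1 − 0.26 = 0.74.
Justified leading P/E = b/(r−g) = 0.74/(0.1697−0.066) = 7.1360

7.14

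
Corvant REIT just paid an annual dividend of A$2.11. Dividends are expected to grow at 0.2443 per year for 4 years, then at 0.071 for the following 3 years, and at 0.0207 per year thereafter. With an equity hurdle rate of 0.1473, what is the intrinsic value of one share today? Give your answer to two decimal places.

Three-stage DDM. Project D₁…D_7; terminal Gordon value at t=7 with g = 0.0207; discount at r = 0.1473.
D_1 = 2.6255
D_2 = 3.2669
D_3 = 4.0650
D_4 = 5.0580
D_5 = 5.4172
D_6 = 5.8018
D_7 = 6.2137
TV_7 = 6.3423/(0.1473−0.0207) = 50.0975
P₀ = Σ Dₜ/(1+r)ᵗ + TV_7/(1+r)^7 = 37.1709

A$37.17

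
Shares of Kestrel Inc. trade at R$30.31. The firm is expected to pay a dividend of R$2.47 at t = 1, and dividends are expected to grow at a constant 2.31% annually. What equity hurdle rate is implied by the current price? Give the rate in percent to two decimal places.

10.46%

Rearranging the constant-growth DDM: r = D₁/P₀ + g.
r = 2.4700 / 30.31 + 0.0231 = 0.08149 + 0.0231 = 0.10459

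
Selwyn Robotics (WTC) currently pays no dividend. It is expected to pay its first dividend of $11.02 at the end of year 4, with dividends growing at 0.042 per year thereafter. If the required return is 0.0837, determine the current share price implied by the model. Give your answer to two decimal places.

$207.64

Deferred-dividend DDM. At t=3 the remaining stream is a growing perpetuity with first payment D_4 = 11.02.
V_3 = D_4/(r−g) = 11.02/(0.0837−0.042) = 264.2686
P₀ = V_3/(1+r)^3 = 264.2686/(1+0.0837)^3 = 207.6435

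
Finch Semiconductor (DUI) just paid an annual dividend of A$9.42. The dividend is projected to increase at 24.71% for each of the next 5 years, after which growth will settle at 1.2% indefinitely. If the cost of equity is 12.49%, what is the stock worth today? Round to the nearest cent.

A$206.27

Two-stage DDM. Project D₁…D_5 at 0.2471, terminal growth 0.012, discount at r = 0.1249.
D_1 = 11.7477
D_2 = 14.6505
D_3 = 18.2707
D_4 = 22.7854
D_5 = 28.4156
Terminal value at t=5: TV = D_6/(r−g) = 28.7566/(0.1249−0.012) = 254.7088
P₀ = 11.7477/(1+0.1249)^1 + 14.6505/(1+0.1249)^2 + 18.2707/(1+0.1249)^3 + 22.7854/(1+0.1249)^4 + 28.4156/(1+0.1249)^5 + 254.7088/(1+0.1249)^5 = 206.2702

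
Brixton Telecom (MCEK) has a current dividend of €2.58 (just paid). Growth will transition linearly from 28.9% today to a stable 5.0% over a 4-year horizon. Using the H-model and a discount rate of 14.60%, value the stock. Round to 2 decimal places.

€41.07

H-model: P₀ = D₀[(1+g_L) + H(g_S−g_L)]/(r−g_L), with H = 4/2 = 2.
P₀ = 2.58 × [(1+0.05) + 2×(0.289−0.05)] / (0.146−0.05)
   = 2.58 × 1.5280 / 0.096 = 41.0650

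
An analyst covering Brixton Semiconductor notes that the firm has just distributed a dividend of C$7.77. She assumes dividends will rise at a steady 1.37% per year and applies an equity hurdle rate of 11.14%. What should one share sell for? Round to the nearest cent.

Gordon growth model: P₀ = D₁/(r − g). D₁ = 7.77 × (1 + 0.0137) = 7.8764.
P₀ = 7.8764 / (0.1114 − 0.0137) = 7.8764 / 0.0977 = 80.6187

C$80.62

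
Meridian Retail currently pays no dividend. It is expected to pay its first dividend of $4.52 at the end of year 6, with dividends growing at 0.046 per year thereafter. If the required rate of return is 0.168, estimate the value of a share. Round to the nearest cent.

$17.04

Deferred-dividend DDM. At t=5 the remaining stream is a growing perpetuity with first payment D_6 = 4.52.
V_5 = D_6/(r−g) = 4.52/(0.168−0.046) = 37.0492
P₀ = V_5/(1+r)^5 = 37.0492/(1+0.168)^5 = 17.0437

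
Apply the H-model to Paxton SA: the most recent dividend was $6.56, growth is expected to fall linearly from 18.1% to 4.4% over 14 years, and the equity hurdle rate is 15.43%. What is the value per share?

$119.13

H-model: P₀ = D₀[(1+g_L) + H(g_S−g_L)]/(r−g_L), with H = 14/2 = 7.
P₀ = 6.56 × [(1+0.044) + 7×(0.181−0.044)] / (0.1543−0.044)
   = 6.56 × 2.0030 / 0.1103 = 119.1267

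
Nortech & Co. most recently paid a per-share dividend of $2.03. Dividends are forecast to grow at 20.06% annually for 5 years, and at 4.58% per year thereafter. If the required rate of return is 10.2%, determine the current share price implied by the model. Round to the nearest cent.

Two-stage DDM. Project D₁…D_5 at 0.2006, terminal growth 0.0458, discount at r = 0.102.
D_1 = 2.4372
D_2 = 2.9261
D_3 = 3.5131
D_4 = 4.2178
D_5 = 5.0639
Terminal value at t=5: TV = D_6/(r−g) = 5.2959/(0.102−0.0458) = 94.2324
P₀ = 2.4372/(1+0.102)^1 + 2.9261/(1+0.102)^2 + 3.5131/(1+0.102)^3 + 4.2178/(1+0.102)^4 + 5.0639/(1+0.102)^5 + 94.2324/(1+0.102)^5 = 71.2040

$71.20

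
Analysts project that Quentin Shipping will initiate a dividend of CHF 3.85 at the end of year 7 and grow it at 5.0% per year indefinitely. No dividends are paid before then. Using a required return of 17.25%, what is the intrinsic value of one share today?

Deferred-dividend DDM. At t=6 the remaining stream is a growing perpetuity with first payment D_7 = 3.85.
V_6 = D_7/(r−g) = 3.85/(0.1725−0.05) = 31.4286
P₀ = V_6/(1+r)^6 = 31.4286/(1+0.1725)^6 = 12.0962

CHF 12.10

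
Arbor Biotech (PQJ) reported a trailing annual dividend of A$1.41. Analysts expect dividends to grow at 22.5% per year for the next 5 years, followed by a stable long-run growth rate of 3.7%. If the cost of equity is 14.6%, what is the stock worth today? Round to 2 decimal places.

Two-stage DDM. Project D₁…D_5 at 0.225, terminal growth 0.037, discount at r = 0.146.
D_1 = 1.7272
D_2 = 2.1159
D_3 = 2.5920
D_4 = 3.1751
D_5 = 3.8896
Terminal value at t=5: TV = D_6/(r−g) = 4.0335/(0.146−0.037) = 37.0043
P₀ = 1.7272/(1+0.146)^1 + 2.1159/(1+0.146)^2 + 2.5920/(1+0.146)^3 + 3.1751/(1+0.146)^4 + 3.8896/(1+0.146)^5 + 37.0043/(1+0.146)^5 = 27.3701

A$27.37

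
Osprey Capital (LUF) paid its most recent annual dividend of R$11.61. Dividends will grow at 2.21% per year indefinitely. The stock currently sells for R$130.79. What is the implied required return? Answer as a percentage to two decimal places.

Rearranging the constant-growth DDM: r = D₁/P₀ + g.
D₁ = 11.61 × (1 + 0.0221) = 11.8666.
r = 11.8666 / 130.79 + 0.0221 = 0.09073 + 0.0221 = 0.11283

11.28%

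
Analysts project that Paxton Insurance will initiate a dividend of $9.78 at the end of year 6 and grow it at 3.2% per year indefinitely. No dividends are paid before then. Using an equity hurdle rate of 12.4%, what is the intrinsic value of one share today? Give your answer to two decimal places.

$59.25

Deferred-dividend DDM. At t=5 the remaining stream is a growing perpetuity with first payment D_6 = 9.78.
V_5 = D_6/(r−g) = 9.78/(0.124−0.032) = 106.3043
P₀ = V_5/(1+r)^5 = 106.3043/(1+0.124)^5 = 59.2542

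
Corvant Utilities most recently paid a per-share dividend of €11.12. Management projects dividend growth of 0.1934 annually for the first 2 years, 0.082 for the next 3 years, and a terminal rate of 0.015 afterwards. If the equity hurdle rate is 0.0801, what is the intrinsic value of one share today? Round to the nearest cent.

Three-stage DDM. Project D₁…D_5; terminal Gordon value at t=5 with g = 0.015; discount at r = 0.0801.
D_1 = 13.2706
D_2 = 15.8371
D_3 = 17.1358
D_4 = 18.5409
D_5 = 20.0613
TV_5 = 20.3622/(0.0801−0.015) = 312.7834
P₀ = Σ Dₜ/(1+r)ᵗ + TV_5/(1+r)^5 = 279.5076

€279.51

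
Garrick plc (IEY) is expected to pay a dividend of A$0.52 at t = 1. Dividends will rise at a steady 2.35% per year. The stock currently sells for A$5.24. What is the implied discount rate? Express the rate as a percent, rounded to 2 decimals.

12.27%

Rearranging the constant-growth DDM: r = D₁/P₀ + g.
r = 0.5200 / 5.24 + 0.0235 = 0.09924 + 0.0235 = 0.12274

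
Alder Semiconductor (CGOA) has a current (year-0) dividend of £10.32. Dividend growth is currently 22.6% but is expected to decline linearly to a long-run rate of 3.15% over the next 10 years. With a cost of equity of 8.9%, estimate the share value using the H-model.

£359.67

H-model: P₀ = D₀[(1+g_L) + H(g_S−g_L)]/(r−g_L), with H = 10/2 = 5.
P₀ = 10.32 × [(1+0.0315) + 5×(0.226−0.0315)] / (0.089−0.0315)
   = 10.32 × 2.0040 / 0.0575 = 359.6744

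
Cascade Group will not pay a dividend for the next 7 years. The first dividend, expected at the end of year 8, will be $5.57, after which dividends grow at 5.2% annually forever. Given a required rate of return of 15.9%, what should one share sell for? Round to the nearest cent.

$18.53

Deferred-dividend DDM. At t=7 the remaining stream is a growing perpetuity with first payment D_8 = 5.57.
V_7 = D_8/(r−g) = 5.57/(0.159−0.052) = 52.0561
P₀ = V_7/(1+r)^7 = 52.0561/(1+0.159)^7 = 18.5305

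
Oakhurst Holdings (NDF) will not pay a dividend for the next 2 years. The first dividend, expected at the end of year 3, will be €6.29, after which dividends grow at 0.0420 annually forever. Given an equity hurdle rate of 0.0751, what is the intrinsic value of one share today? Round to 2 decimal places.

€164.41

Deferred-dividend DDM. At t=2 the remaining stream is a growing perpetuity with first payment D_3 = 6.29.
V_2 = D_3/(r−g) = 6.29/(0.0751−0.042) = 190.0302
P₀ = V_2/(1+r)^2 = 190.0302/(1+0.0751)^2 = 164.4088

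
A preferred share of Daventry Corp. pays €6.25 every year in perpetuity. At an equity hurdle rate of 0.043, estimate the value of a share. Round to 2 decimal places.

Zero-growth DDM (perpetuity): P₀ = D/r = 6.25 / 0.043 = 145.3488

€145.35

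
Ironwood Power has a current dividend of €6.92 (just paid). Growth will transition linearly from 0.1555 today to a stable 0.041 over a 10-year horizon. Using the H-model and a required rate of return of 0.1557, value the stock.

€97.34

H-model: P₀ = D₀[(1+g_L) + H(g_S−g_L)]/(r−g_L), with H = 10/2 = 5.
P₀ = 6.92 × [(1+0.041) + 5×(0.1555−0.041)] / (0.1557−0.041)
   = 6.92 × 1.6135 / 0.1147 = 97.3446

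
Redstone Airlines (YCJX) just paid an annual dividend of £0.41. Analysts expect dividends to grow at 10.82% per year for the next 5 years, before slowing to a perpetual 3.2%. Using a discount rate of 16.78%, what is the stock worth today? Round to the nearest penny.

£4.15

Two-stage DDM. Project D₁…D_5 at 0.1082, terminal growth 0.032, discount at r = 0.1678.
D_1 = 0.4544
D_2 = 0.5035
D_3 = 0.5580
D_4 = 0.6184
D_5 = 0.6853
Terminal value at t=5: TV = D_6/(r−g) = 0.7072/(0.1678−0.032) = 5.2078
P₀ = 0.4544/(1+0.1678)^1 + 0.5035/(1+0.1678)^2 + 0.5580/(1+0.1678)^3 + 0.6184/(1+0.1678)^4 + 0.6853/(1+0.1678)^5 + 5.2078/(1+0.1678)^5 = 4.1545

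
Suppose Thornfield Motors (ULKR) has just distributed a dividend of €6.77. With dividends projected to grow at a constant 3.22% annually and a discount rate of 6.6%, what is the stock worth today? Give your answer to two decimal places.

€206.75

Gordon growth model: P₀ = D₁/(r − g). D₁ = 6.77 × (1 + 0.0322) = 6.9880.
P₀ = 6.9880 / (0.066 − 0.0322) = 6.9880 / 0.0338 = 206.7454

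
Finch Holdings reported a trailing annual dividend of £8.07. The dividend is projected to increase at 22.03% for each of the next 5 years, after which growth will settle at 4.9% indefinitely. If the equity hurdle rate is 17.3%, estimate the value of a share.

Two-stage DDM. Project D₁…D_5 at 0.2203, terminal growth 0.049, discount at r = 0.173.
D_1 = 9.8478
D_2 = 12.0173
D_3 = 14.6647
D_4 = 17.8953
D_5 = 21.8377
Terminal value at t=5: TV = D_6/(r−g) = 22.9077/(0.173−0.049) = 184.7398
P₀ = 9.8478/(1+0.173)^1 + 12.0173/(1+0.173)^2 + 14.6647/(1+0.173)^3 + 17.8953/(1+0.173)^4 + 21.8377/(1+0.173)^5 + 184.7398/(1+0.173)^5 = 128.6916

£128.69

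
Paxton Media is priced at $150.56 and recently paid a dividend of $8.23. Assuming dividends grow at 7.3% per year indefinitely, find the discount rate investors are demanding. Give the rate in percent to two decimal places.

Rearranging the constant-growth DDM: r = D₁/P₀ + g.
D₁ = 8.23 × (1 + 0.073) = 8.8308.
r = 8.8308 / 150.56 + 0.073 = 0.05865 + 0.073 = 0.13165

13.17%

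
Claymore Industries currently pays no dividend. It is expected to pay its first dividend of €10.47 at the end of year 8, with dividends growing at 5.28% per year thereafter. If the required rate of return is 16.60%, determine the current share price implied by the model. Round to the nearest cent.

€31.57

Deferred-dividend DDM. At t=7 the remaining stream is a growing perpetuity with first payment D_8 = 10.47.
V_7 = D_8/(r−g) = 10.47/(0.166−0.0528) = 92.4912
P₀ = V_7/(1+r)^7 = 92.4912/(1+0.166)^7 = 31.5653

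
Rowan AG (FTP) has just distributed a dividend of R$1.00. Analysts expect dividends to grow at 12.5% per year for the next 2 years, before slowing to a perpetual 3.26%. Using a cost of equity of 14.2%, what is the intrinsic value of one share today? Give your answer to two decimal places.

Two-stage DDM. Project D₁…D_2 at 0.125, terminal growth 0.0326, discount at r = 0.142.
D_1 = 1.1250
D_2 = 1.2656
Terminal value at t=2: TV = D_3/(r−g) = 1.3069/(0.142−0.0326) = 11.9459
P₀ = 1.1250/(1+0.142)^1 + 1.2656/(1+0.142)^2 + 11.9459/(1+0.142)^2 = 11.1154

R$11.12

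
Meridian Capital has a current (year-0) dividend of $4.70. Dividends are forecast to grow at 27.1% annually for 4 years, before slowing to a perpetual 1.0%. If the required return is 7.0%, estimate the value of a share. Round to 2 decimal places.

$186.96

Two-stage DDM. Project D₁…D_4 at 0.271, terminal growth 0.01, discount at r = 0.07.
D_1 = 5.9737
D_2 = 7.5926
D_3 = 9.6502
D_4 = 12.2654
Terminal value at t=4: TV = D_5/(r−g) = 12.3880/(0.07−0.01) = 206.4668
P₀ = 5.9737/(1+0.07)^1 + 7.5926/(1+0.07)^2 + 9.6502/(1+0.07)^3 + 12.2654/(1+0.07)^4 + 206.4668/(1+0.07)^4 = 186.9616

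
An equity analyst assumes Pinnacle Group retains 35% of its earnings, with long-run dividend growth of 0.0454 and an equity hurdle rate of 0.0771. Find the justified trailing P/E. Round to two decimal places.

Payout ratio b = 1 − 0.35 = 0.65.
Justified trailing P/E = b(1+g)/(r−g) = 0.65×(1+0.0454)/(0.0771−0.0454) = 21.4356

21.44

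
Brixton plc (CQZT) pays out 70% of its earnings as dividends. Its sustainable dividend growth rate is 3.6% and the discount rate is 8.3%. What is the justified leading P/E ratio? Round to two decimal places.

14.89

Justified leading P/E = b/(r−g) = 0.70/(0.083−0.036) = 14.8936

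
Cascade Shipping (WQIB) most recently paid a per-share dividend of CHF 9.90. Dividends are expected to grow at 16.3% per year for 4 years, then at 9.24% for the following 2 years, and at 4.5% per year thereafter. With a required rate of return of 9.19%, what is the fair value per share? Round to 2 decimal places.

CHF 356.14

Three-stage DDM. Project D₁…D_6; terminal Gordon value at t=6 with g = 0.045; discount at r = 0.0919.
D_1 = 11.5137
D_2 = 13.3904
D_3 = 15.5731
D_4 = 18.1115
D_5 = 19.7850
D_6 = 21.6131
TV_6 = 22.5857/(0.0919−0.045) = 481.5716
P₀ = Σ Dₜ/(1+r)ᵗ + TV_6/(1+r)^6 = 356.1412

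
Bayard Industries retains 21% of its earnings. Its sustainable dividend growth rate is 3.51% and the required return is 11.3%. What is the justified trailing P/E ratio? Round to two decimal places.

Payout ratio b = 1 − 0.21 = 0.79.
Justified trailing P/E = b(1+g)/(r−g) = 0.79×(1+0.0351)/(0.113−0.0351) = 10.4972

10.50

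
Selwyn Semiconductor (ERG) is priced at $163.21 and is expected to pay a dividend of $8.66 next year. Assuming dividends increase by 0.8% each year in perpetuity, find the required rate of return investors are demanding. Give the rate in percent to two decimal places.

Rearranging the constant-growth DDM: r = D₁/P₀ + g.
r = 8.6600 / 163.21 + 0.008 = 0.05306 + 0.008 = 0.06106

6.11%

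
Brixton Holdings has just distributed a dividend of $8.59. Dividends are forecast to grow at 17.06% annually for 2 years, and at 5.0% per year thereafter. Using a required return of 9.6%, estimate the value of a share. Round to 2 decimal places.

$242.65

Two-stage DDM. Project D₁…D_2 at 0.1706, terminal growth 0.05, discount at r = 0.096.
D_1 = 10.0555
D_2 = 11.7709
Terminal value at t=2: TV = D_3/(r−g) = 12.3595/(0.096−0.05) = 268.6839
P₀ = 10.0555/(1+0.096)^1 + 11.7709/(1+0.096)^2 + 268.6839/(1+0.096)^2 = 242.6505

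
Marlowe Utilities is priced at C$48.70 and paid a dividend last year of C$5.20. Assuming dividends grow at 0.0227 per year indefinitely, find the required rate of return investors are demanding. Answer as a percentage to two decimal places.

Rearranging the constant-growth DDM: r = D₁/P₀ + g.
D₁ = 5.20 × (1 + 0.0227) = 5.3180.
r = 5.3180 / 48.70 + 0.0227 = 0.10920 + 0.0227 = 0.13190

13.19%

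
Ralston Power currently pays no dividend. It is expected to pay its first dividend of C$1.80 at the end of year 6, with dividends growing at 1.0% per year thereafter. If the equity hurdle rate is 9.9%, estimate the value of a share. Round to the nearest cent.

C$12.62

Deferred-dividend DDM. At t=5 the remaining stream is a growing perpetuity with first payment D_6 = 1.80.
V_5 = D_6/(r−g) = 1.80/(0.099−0.01) = 20.2247
P₀ = V_5/(1+r)^5 = 20.2247/(1+0.099)^5 = 12.6152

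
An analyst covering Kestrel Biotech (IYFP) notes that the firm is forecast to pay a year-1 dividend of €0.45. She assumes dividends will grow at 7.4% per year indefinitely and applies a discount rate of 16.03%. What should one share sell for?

€5.21

Gordon growth model: P₀ = D₁/(r − g), with D₁ = 0.45 given directly.
P₀ = 0.4500 / (0.1603 − 0.074) = 0.4500 / 0.0863 = 5.2144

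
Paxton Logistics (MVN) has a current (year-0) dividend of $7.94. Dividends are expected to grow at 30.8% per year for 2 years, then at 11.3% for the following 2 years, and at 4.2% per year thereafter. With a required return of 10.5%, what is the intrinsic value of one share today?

Three-stage DDM. Project D₁…D_4; terminal Gordon value at t=4 with g = 0.042; discount at r = 0.105.
D_1 = 10.3855
D_2 = 13.5843
D_3 = 15.1193
D_4 = 16.8278
TV_4 = 17.5345/(0.105−0.042) = 278.3258
P₀ = Σ Dₜ/(1+r)ᵗ + TV_4/(1+r)^4 = 229.6996

$229.70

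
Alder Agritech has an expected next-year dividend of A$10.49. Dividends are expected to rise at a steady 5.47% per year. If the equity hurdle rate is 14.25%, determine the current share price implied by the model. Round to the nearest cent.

A$119.48

Gordon growth model: P₀ = D₁/(r − g), with D₁ = 10.49 given directly.
P₀ = 10.4900 / (0.1425 − 0.0547) = 10.4900 / 0.0878 = 119.4761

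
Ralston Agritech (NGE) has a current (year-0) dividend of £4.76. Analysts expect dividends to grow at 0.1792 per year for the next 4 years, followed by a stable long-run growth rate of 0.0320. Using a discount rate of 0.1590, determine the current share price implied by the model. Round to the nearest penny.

Two-stage DDM. Project D₁…D_4 at 0.1792, terminal growth 0.032, discount at r = 0.159.
D_1 = 5.6130
D_2 = 6.6188
D_3 = 7.8049
D_4 = 9.2036
Terminal value at t=4: TV = D_5/(r−g) = 9.4981/(0.159−0.032) = 74.7882
P₀ = 5.6130/(1+0.159)^1 + 6.6188/(1+0.159)^2 + 7.8049/(1+0.159)^3 + 9.2036/(1+0.159)^4 + 74.7882/(1+0.159)^4 = 61.3318

£61.33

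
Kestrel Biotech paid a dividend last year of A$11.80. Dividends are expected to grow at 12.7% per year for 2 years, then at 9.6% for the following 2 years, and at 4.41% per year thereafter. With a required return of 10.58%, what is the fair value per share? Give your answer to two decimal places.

A$252.22

Three-stage DDM. Project D₁…D_4; terminal Gordon value at t=4 with g = 0.0441; discount at r = 0.1058.
D_1 = 13.2986
D_2 = 14.9875
D_3 = 16.4263
D_4 = 18.0033
TV_4 = 18.7972/(0.1058−0.0441) = 304.6547
P₀ = Σ Dₜ/(1+r)ᵗ + TV_4/(1+r)^4 = 252.2235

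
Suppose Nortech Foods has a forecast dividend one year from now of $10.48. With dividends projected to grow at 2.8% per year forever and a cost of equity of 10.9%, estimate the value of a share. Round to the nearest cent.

$129.38

Gordon growth model: P₀ = D₁/(r − g), with D₁ = 10.48 given directly.
P₀ = 10.4800 / (0.109 − 0.028) = 10.4800 / 0.081 = 129.3827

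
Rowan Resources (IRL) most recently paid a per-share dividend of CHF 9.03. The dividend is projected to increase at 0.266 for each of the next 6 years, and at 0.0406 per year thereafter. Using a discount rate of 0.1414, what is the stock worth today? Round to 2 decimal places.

Two-stage DDM. Project D₁…D_6 at 0.266, terminal growth 0.0406, discount at r = 0.1414.
D_1 = 11.4320
D_2 = 14.4729
D_3 = 18.3227
D_4 = 23.1965
D_5 = 29.3668
D_6 = 37.1783
Terminal value at t=6: TV = D_7/(r−g) = 38.6878/(0.1414−0.0406) = 383.8073
P₀ = 11.4320/(1+0.1414)^1 + 14.4729/(1+0.1414)^2 + 18.3227/(1+0.1414)^3 + 23.1965/(1+0.1414)^4 + 29.3668/(1+0.1414)^5 + 37.1783/(1+0.1414)^6 + 383.8073/(1+0.1414)^6 = 252.6607

CHF 252.66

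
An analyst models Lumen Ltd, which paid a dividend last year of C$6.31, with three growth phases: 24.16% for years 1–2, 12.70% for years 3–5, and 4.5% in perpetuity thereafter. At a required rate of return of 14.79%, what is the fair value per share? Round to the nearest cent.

Three-stage DDM. Project D₁…D_5; terminal Gordon value at t=5 with g = 0.045; discount at r = 0.1479.
D_1 = 7.8345
D_2 = 9.7273
D_3 = 10.9627
D_4 = 12.3549
D_5 = 13.9240
TV_5 = 14.5506/(0.1479−0.045) = 141.4052
P₀ = Σ Dₜ/(1+r)ᵗ + TV_5/(1+r)^5 = 106.5059

C$106.51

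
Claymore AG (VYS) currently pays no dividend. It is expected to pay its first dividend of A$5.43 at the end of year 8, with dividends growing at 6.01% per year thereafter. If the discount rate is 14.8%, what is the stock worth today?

Deferred-dividend DDM. At t=7 the remaining stream is a growing perpetuity with first payment D_8 = 5.43.
V_7 = D_8/(r−g) = 5.43/(0.148−0.0601) = 61.7747
P₀ = V_7/(1+r)^7 = 61.7747/(1+0.148)^7 = 23.5081

A$23.51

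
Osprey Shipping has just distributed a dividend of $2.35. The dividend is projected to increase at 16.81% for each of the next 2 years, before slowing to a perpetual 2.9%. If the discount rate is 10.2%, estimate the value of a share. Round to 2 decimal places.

Two-stage DDM. Project D₁…D_2 at 0.1681, terminal growth 0.029, discount at r = 0.102.
D_1 = 2.7450
D_2 = 3.2065
Terminal value at t=2: TV = D_3/(r−g) = 3.2995/(0.102−0.029) = 45.1981
P₀ = 2.7450/(1+0.102)^1 + 3.2065/(1+0.102)^2 + 45.1981/(1+0.102)^2 = 42.3497

$42.35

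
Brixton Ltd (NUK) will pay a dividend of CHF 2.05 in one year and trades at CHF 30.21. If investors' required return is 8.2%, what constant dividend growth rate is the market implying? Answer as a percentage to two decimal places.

1.41%

From P₀ = D₁/(r − g), the implied growth is g = r − D₁/P₀.
g = 0.082 − 2.05/30.21 = 0.082 − 0.06786 = 0.01414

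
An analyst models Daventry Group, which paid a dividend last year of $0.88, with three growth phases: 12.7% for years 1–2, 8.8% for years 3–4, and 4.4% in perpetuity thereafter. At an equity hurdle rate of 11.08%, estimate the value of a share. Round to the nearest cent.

$17.14

Three-stage DDM. Project D₁…D_4; terminal Gordon value at t=4 with g = 0.044; discount at r = 0.1108.
D_1 = 0.9918
D_2 = 1.1177
D_3 = 1.2161
D_4 = 1.3231
TV_4 = 1.3813/(0.1108−0.044) = 20.6782
P₀ = Σ Dₜ/(1+r)ᵗ + TV_4/(1+r)^4 = 17.1372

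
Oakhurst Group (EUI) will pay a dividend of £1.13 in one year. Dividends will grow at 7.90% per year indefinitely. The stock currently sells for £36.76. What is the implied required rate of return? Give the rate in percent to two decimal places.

Rearranging the constant-growth DDM: r = D₁/P₀ + g.
r = 1.1300 / 36.76 + 0.079 = 0.03074 + 0.079 = 0.10974

10.97%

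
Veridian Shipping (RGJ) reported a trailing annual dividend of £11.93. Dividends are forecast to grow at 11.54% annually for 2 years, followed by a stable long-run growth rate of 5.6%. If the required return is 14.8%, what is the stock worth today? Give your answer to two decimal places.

£152.12

Two-stage DDM. Project D₁…D_2 at 0.1154, terminal growth 0.056, discount at r = 0.148.
D_1 = 13.3067
D_2 = 14.8423
Terminal value at t=2: TV = D_3/(r−g) = 15.6735/(0.148−0.056) = 170.3640
P₀ = 13.3067/(1+0.148)^1 + 14.8423/(1+0.148)^2 + 170.3640/(1+0.148)^2 = 152.1222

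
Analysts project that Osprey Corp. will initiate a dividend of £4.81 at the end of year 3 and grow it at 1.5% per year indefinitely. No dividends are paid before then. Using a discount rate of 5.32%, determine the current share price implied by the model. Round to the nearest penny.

Deferred-dividend DDM. At t=2 the remaining stream is a growing perpetuity with first payment D_3 = 4.81.
V_2 = D_3/(r−g) = 4.81/(0.0532−0.015) = 125.9162
P₀ = V_2/(1+r)^2 = 125.9162/(1+0.0532)^2 = 113.5168

£113.52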